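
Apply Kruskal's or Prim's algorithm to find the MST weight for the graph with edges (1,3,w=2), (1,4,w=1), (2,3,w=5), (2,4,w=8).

Apply Kruskal's algorithm (sort edges by weight, add if no cycle):

Sorted edges by weight:
  (1,4) w=1
  (1,3) w=2
  (2,3) w=5
  (2,4) w=8

Add edge (1,4) w=1 -- no cycle. Running total: 1
Add edge (1,3) w=2 -- no cycle. Running total: 3
Add edge (2,3) w=5 -- no cycle. Running total: 8

MST edges: (1,4,w=1), (1,3,w=2), (2,3,w=5)
Total MST weight: 1 + 2 + 5 = 8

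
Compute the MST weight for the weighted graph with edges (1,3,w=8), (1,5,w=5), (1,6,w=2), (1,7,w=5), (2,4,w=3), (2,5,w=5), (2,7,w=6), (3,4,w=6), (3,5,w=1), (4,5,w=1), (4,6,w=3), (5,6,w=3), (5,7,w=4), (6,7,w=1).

Apply Kruskal's algorithm (sort edges by weight, add if no cycle):

Sorted edges by weight:
  (3,5) w=1
  (4,5) w=1
  (6,7) w=1
  (1,6) w=2
  (2,4) w=3
  (4,6) w=3
  (5,6) w=3
  (5,7) w=4
  (1,5) w=5
  (1,7) w=5
  (2,5) w=5
  (2,7) w=6
  (3,4) w=6
  (1,3) w=8

Add edge (3,5) w=1 -- no cycle. Running total: 1
Add edge (4,5) w=1 -- no cycle. Running total: 2
Add edge (6,7) w=1 -- no cycle. Running total: 3
Add edge (1,6) w=2 -- no cycle. Running total: 5
Add edge (2,4) w=3 -- no cycle. Running total: 8
Add edge (4,6) w=3 -- no cycle. Running total: 11

MST edges: (3,5,w=1), (4,5,w=1), (6,7,w=1), (1,6,w=2), (2,4,w=3), (4,6,w=3)
Total MST weight: 1 + 1 + 1 + 2 + 3 + 3 = 11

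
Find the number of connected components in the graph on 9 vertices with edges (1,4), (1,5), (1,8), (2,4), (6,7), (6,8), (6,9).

Step 1: Build adjacency list from edges:
  1: 4, 5, 8
  2: 4
  3: (none)
  4: 1, 2
  5: 1
  6: 7, 8, 9
  7: 6
  8: 1, 6
  9: 6

Step 2: Run BFS/DFS from vertex 1:
  Visited: {1, 4, 5, 8, 2, 6, 7, 9}
  Reached 8 of 9 vertices

Step 3: Only 8 of 9 vertices reached. Graph is disconnected.
Connected components: {1, 2, 4, 5, 6, 7, 8, 9}, {3}
Number of connected components: 2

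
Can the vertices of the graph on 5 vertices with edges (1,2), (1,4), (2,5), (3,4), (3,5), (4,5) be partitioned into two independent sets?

Step 1: Attempt 2-coloring using BFS:
  Start at vertex 1, assign color 0
  Color vertex 2 with color 1 (neighbor of 1)
  Color vertex 4 with color 1 (neighbor of 1)
  Color vertex 5 with color 0 (neighbor of 2)
  Color vertex 3 with color 0 (neighbor of 4)

Step 2: Conflict found! Vertices 5 and 3 are adjacent but have the same color.
This means the graph contains an odd cycle.

The graph is NOT bipartite.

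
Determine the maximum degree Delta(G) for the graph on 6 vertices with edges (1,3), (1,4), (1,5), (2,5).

Step 1: Count edges incident to each vertex:
  deg(1) = 3 (neighbors: 3, 4, 5)
  deg(2) = 1 (neighbors: 5)
  deg(3) = 1 (neighbors: 1)
  deg(4) = 1 (neighbors: 1)
  deg(5) = 2 (neighbors: 1, 2)
  deg(6) = 0 (neighbors: none)

Step 2: Find maximum:
  max(3, 1, 1, 1, 2, 0) = 3 (vertex 1)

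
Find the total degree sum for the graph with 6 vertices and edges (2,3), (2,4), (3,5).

Step 1: Count edges incident to each vertex:
  deg(1) = 0 (neighbors: none)
  deg(2) = 2 (neighbors: 3, 4)
  deg(3) = 2 (neighbors: 2, 5)
  deg(4) = 1 (neighbors: 2)
  deg(5) = 1 (neighbors: 3)
  deg(6) = 0 (neighbors: none)

Step 2: Sum all degrees:
  0 + 2 + 2 + 1 + 1 + 0 = 6

Verification: sum of degrees = 2 * |E| = 2 * 3 = 6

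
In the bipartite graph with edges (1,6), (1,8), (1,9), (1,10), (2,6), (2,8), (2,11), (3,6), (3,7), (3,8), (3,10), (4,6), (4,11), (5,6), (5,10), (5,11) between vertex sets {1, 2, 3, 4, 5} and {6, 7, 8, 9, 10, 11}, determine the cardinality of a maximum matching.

Step 1: List the neighbors of each left vertex:
  1: 6, 8, 9, 10
  2: 6, 8, 11
  3: 6, 7, 8, 10
  4: 6, 11
  5: 6, 10, 11

Step 2: Greedily match left vertices, then look for augmenting paths:
  Match 1 -- 6
  Match 2 -- 8
  Match 3 -- 7
  Match 4 -- 11
  Match 5 -- 10
  No augmenting path remains.

Step 3: Verify this is maximum:
  Matching size 5 = min(|L|, |R|) = min(5, 6), which is an upper bound, so this matching is maximum.

Maximum matching: {(1,6), (2,8), (3,7), (4,11), (5,10)}
Size: 5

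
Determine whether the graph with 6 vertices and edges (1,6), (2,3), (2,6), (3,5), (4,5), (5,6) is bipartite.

Step 1: Attempt 2-coloring using BFS:
  Start at vertex 1, assign color 0
  Color vertex 6 with color 1 (neighbor of 1)
  Color vertex 2 with color 0 (neighbor of 6)
  Color vertex 5 with color 0 (neighbor of 6)
  Color vertex 3 with color 1 (neighbor of 2)
  Color vertex 4 with color 1 (neighbor of 5)

Step 2: 2-coloring succeeded. No conflicts found.
  Set A (color 0): {1, 2, 5}
  Set B (color 1): {3, 4, 6}

The graph is bipartite with partition {1, 2, 5}, {3, 4, 6}.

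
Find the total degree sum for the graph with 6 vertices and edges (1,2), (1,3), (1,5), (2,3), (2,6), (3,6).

Step 1: Count edges incident to each vertex:
  deg(1) = 3 (neighbors: 2, 3, 5)
  deg(2) = 3 (neighbors: 1, 3, 6)
  deg(3) = 3 (neighbors: 1, 2, 6)
  deg(4) = 0 (neighbors: none)
  deg(5) = 1 (neighbors: 1)
  deg(6) = 2 (neighbors: 2, 3)

Step 2: Sum all degrees:
  3 + 3 + 3 + 0 + 1 + 2 = 12

Verification: sum of degrees = 2 * |E| = 2 * 6 = 12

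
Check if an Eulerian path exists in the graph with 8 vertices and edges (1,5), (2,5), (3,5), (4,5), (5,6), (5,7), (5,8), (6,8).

Step 1: Find the degree of each vertex:
  deg(1) = 1
  deg(2) = 1
  deg(3) = 1
  deg(4) = 1
  deg(5) = 7
  deg(6) = 2
  deg(7) = 1
  deg(8) = 2

Step 2: Count vertices with odd degree:
  Odd-degree vertices: 1, 2, 3, 4, 5, 7 (6 total)

Step 3: Apply Euler's theorem:
  - Eulerian circuit exists iff graph is connected and all vertices have even degree
  - Eulerian path exists iff graph is connected and has 0 or 2 odd-degree vertices

Graph has 6 odd-degree vertices (need 0 or 2).
Neither Eulerian path nor Eulerian circuit exists.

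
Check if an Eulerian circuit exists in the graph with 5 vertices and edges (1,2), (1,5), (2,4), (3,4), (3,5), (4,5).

Step 1: Find the degree of each vertex:
  deg(1) = 2
  deg(2) = 2
  deg(3) = 2
  deg(4) = 3
  deg(5) = 3

Step 2: Count vertices with odd degree:
  Odd-degree vertices: 4, 5 (2 total)

Step 3: Apply Euler's theorem:
  - Eulerian circuit exists iff graph is connected and all vertices have even degree
  - Eulerian path exists iff graph is connected and has 0 or 2 odd-degree vertices

Graph is connected with exactly 2 odd-degree vertices (4, 5).
Eulerian path exists (starting and ending at the odd-degree vertices), but no Eulerian circuit.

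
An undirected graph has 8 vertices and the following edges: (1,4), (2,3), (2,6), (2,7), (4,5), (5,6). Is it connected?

Step 1: Build adjacency list from edges:
  1: 4
  2: 3, 6, 7
  3: 2
  4: 1, 5
  5: 4, 6
  6: 2, 5
  7: 2
  8: (none)

Step 2: Run BFS/DFS from vertex 1:
  Visited: {1, 4, 5, 6, 2, 3, 7}
  Reached 7 of 8 vertices

Step 3: Only 7 of 8 vertices reached. Graph is disconnected.
Connected components: {1, 2, 3, 4, 5, 6, 7}, {8}
Answer: No, the graph is not connected (2 components).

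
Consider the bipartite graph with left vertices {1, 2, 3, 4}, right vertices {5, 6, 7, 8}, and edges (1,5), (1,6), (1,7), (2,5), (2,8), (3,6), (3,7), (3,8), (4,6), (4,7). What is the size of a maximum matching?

Step 1: List the neighbors of each left vertex:
  1: 5, 6, 7
  2: 5, 8
  3: 6, 7, 8
  4: 6, 7

Step 2: Greedily match left vertices, then look for augmenting paths:
  Match 1 -- 5
  Match 2 -- 8
  Match 3 -- 6
  Match 4 -- 7
  No augmenting path remains.

Step 3: Verify this is maximum:
  Matching size 4 = min(|L|, |R|) = min(4, 4), which is an upper bound, so this matching is maximum.

Maximum matching: {(1,5), (2,8), (3,6), (4,7)}
Size: 4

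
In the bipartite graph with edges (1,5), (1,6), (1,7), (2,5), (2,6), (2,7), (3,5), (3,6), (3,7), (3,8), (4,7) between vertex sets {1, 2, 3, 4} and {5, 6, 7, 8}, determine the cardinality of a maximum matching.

Step 1: List the neighbors of each left vertex:
  1: 5, 6, 7
  2: 5, 6, 7
  3: 5, 6, 7, 8
  4: 7

Step 2: Greedily match left vertices, then look for augmenting paths:
  Match 1 -- 5
  Match 2 -- 6
  Match 3 -- 8
  Match 4 -- 7
  No augmenting path remains.

Step 3: Verify this is maximum:
  Matching size 4 = min(|L|, |R|) = min(4, 4), which is an upper bound, so this matching is maximum.

Maximum matching: {(1,5), (2,6), (3,8), (4,7)}
Size: 4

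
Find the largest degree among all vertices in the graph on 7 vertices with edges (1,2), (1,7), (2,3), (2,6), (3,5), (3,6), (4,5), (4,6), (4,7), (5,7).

Step 1: Count edges incident to each vertex:
  deg(1) = 2 (neighbors: 2, 7)
  deg(2) = 3 (neighbors: 1, 3, 6)
  deg(3) = 3 (neighbors: 2, 5, 6)
  deg(4) = 3 (neighbors: 5, 6, 7)
  deg(5) = 3 (neighbors: 3, 4, 7)
  deg(6) = 3 (neighbors: 2, 3, 4)
  deg(7) = 3 (neighbors: 1, 4, 5)

Step 2: Find maximum:
  max(2, 3, 3, 3, 3, 3, 3) = 3 (vertex 2)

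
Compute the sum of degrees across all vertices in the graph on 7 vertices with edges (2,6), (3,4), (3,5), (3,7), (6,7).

Step 1: Count edges incident to each vertex:
  deg(1) = 0 (neighbors: none)
  deg(2) = 1 (neighbors: 6)
  deg(3) = 3 (neighbors: 4, 5, 7)
  deg(4) = 1 (neighbors: 3)
  deg(5) = 1 (neighbors: 3)
  deg(6) = 2 (neighbors: 2, 7)
  deg(7) = 2 (neighbors: 3, 6)

Step 2: Sum all degrees:
  0 + 1 + 3 + 1 + 1 + 2 + 2 = 10

Verification: sum of degrees = 2 * |E| = 2 * 5 = 10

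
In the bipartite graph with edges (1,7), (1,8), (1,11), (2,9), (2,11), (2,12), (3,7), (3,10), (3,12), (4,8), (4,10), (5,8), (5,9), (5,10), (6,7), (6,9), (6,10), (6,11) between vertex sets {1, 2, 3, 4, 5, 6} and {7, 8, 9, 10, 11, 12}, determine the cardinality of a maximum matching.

Step 1: List the neighbors of each left vertex:
  1: 7, 8, 11
  2: 9, 11, 12
  3: 7, 10, 12
  4: 8, 10
  5: 8, 9, 10
  6: 7, 9, 10, 11

Step 2: Greedily match left vertices, then look for augmenting paths:
  Match 1 -- 7
  Match 2 -- 12
  Match 3 -- 10
  Match 4 -- 8
  Match 5 -- 9
  Match 6 -- 11
  No augmenting path remains.

Step 3: Verify this is maximum:
  Matching size 6 = min(|L|, |R|) = min(6, 6), which is an upper bound, so this matching is maximum.

Maximum matching: {(1,7), (2,12), (3,10), (4,8), (5,9), (6,11)}
Size: 6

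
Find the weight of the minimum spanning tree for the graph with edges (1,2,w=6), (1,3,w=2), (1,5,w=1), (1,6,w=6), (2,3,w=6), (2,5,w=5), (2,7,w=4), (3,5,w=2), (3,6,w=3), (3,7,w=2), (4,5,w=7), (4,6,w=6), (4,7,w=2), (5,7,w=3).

Apply Kruskal's algorithm (sort edges by weight, add if no cycle):

Sorted edges by weight:
  (1,5) w=1
  (1,3) w=2
  (3,5) w=2
  (3,7) w=2
  (4,7) w=2
  (3,6) w=3
  (5,7) w=3
  (2,7) w=4
  (2,5) w=5
  (1,2) w=6
  (1,6) w=6
  (2,3) w=6
  (4,6) w=6
  (4,5) w=7

Add edge (1,5) w=1 -- no cycle. Running total: 1
Add edge (1,3) w=2 -- no cycle. Running total: 3
Skip edge (3,5) w=2 -- would create cycle
Add edge (3,7) w=2 -- no cycle. Running total: 5
Add edge (4,7) w=2 -- no cycle. Running total: 7
Add edge (3,6) w=3 -- no cycle. Running total: 10
Skip edge (5,7) w=3 -- would create cycle
Add edge (2,7) w=4 -- no cycle. Running total: 14

MST edges: (1,5,w=1), (1,3,w=2), (3,7,w=2), (4,7,w=2), (3,6,w=3), (2,7,w=4)
Total MST weight: 1 + 2 + 2 + 2 + 3 + 4 = 14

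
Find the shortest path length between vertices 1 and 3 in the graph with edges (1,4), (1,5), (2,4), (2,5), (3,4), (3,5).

Step 1: Build adjacency list:
  1: 4, 5
  2: 4, 5
  3: 4, 5
  4: 1, 2, 3
  5: 1, 2, 3

Step 2: BFS from vertex 1 to find shortest path to 3:
  vertex 4 reached at distance 1
  vertex 5 reached at distance 1
  vertex 2 reached at distance 2
  vertex 3 reached at distance 2

Step 3: Shortest path: 1 -> 4 -> 3
Path length: 2 edges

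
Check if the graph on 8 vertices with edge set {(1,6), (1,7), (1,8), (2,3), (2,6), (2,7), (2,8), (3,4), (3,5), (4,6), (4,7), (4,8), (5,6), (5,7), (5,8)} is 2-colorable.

Step 1: Attempt 2-coloring using BFS:
  Start at vertex 1, assign color 0
  Color vertex 6 with color 1 (neighbor of 1)
  Color vertex 7 with color 1 (neighbor of 1)
  Color vertex 8 with color 1 (neighbor of 1)
  Color vertex 2 with color 0 (neighbor of 6)
  Color vertex 4 with color 0 (neighbor of 6)
  Color vertex 5 with color 0 (neighbor of 6)
  Color vertex 3 with color 1 (neighbor of 2)

Step 2: 2-coloring succeeded. No conflicts found.
  Set A (color 0): {1, 2, 4, 5}
  Set B (color 1): {3, 6, 7, 8}

The graph is bipartite with partition {1, 2, 4, 5}, {3, 6, 7, 8}.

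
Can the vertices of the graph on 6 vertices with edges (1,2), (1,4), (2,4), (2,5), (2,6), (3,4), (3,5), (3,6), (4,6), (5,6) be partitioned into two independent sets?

Step 1: Attempt 2-coloring using BFS:
  Start at vertex 1, assign color 0
  Color vertex 2 with color 1 (neighbor of 1)
  Color vertex 4 with color 1 (neighbor of 1)

Step 2: Conflict found! Vertices 2 and 4 are adjacent but have the same color.
This means the graph contains an odd cycle.

The graph is NOT bipartite.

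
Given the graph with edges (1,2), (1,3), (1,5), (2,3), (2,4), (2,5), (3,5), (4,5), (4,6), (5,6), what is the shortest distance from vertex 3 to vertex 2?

Step 1: Build adjacency list:
  1: 2, 3, 5
  2: 1, 3, 4, 5
  3: 1, 2, 5
  4: 2, 5, 6
  5: 1, 2, 3, 4, 6
  6: 4, 5

Step 2: BFS from vertex 3 to find shortest path to 2:
  vertex 1 reached at distance 1
  vertex 2 reached at distance 1

Step 3: Shortest path: 3 -> 2
Path length: 1 edge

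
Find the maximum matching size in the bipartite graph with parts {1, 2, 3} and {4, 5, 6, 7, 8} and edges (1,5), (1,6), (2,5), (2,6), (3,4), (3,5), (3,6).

Step 1: List the neighbors of each left vertex:
  1: 5, 6
  2: 5, 6
  3: 4, 5, 6

Step 2: Greedily match left vertices, then look for augmenting paths:
  Match 1 -- 5
  Match 2 -- 6
  Match 3 -- 4
  No augmenting path remains.

Step 3: Verify this is maximum:
  Matching size 3 = min(|L|, |R|) = min(3, 5), which is an upper bound, so this matching is maximum.

Maximum matching: {(1,5), (2,6), (3,4)}
Size: 3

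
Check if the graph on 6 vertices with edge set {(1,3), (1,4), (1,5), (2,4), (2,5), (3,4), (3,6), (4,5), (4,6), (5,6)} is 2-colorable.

Step 1: Attempt 2-coloring using BFS:
  Start at vertex 1, assign color 0
  Color vertex 3 with color 1 (neighbor of 1)
  Color vertex 4 with color 1 (neighbor of 1)
  Color vertex 5 with color 1 (neighbor of 1)

Step 2: Conflict found! Vertices 3 and 4 are adjacent but have the same color.
This means the graph contains an odd cycle.

The graph is NOT bipartite.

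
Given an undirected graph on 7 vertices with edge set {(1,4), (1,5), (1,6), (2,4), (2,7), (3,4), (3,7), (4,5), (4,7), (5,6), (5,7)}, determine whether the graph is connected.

Step 1: Build adjacency list from edges:
  1: 4, 5, 6
  2: 4, 7
  3: 4, 7
  4: 1, 2, 3, 5, 7
  5: 1, 4, 6, 7
  6: 1, 5
  7: 2, 3, 4, 5

Step 2: Run BFS/DFS from vertex 1:
  Visited: {1, 4, 5, 6, 2, 3, 7}
  Reached 7 of 7 vertices

Step 3: All 7 vertices reached from vertex 1, so the graph is connected.
Answer: Yes, the graph is connected.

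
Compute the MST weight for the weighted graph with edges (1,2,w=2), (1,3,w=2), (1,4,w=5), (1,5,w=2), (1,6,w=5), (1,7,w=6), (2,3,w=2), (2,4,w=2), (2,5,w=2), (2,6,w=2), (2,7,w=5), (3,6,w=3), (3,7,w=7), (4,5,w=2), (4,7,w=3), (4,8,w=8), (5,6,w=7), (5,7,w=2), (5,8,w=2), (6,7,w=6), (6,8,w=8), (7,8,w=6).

Apply Kruskal's algorithm (sort edges by weight, add if no cycle):

Sorted edges by weight:
  (1,5) w=2
  (1,2) w=2
  (1,3) w=2
  (2,5) w=2
  (2,3) w=2
  (2,4) w=2
  (2,6) w=2
  (4,5) w=2
  (5,7) w=2
  (5,8) w=2
  (3,6) w=3
  (4,7) w=3
  (1,4) w=5
  (1,6) w=5
  (2,7) w=5
  (1,7) w=6
  (6,7) w=6
  (7,8) w=6
  (3,7) w=7
  (5,6) w=7
  (4,8) w=8
  (6,8) w=8

Add edge (1,5) w=2 -- no cycle. Running total: 2
Add edge (1,2) w=2 -- no cycle. Running total: 4
Add edge (1,3) w=2 -- no cycle. Running total: 6
Skip edge (2,5) w=2 -- would create cycle
Skip edge (2,3) w=2 -- would create cycle
Add edge (2,4) w=2 -- no cycle. Running total: 8
Add edge (2,6) w=2 -- no cycle. Running total: 10
Skip edge (4,5) w=2 -- would create cycle
Add edge (5,7) w=2 -- no cycle. Running total: 12
Add edge (5,8) w=2 -- no cycle. Running total: 14

MST edges: (1,5,w=2), (1,2,w=2), (1,3,w=2), (2,4,w=2), (2,6,w=2), (5,7,w=2), (5,8,w=2)
Total MST weight: 2 + 2 + 2 + 2 + 2 + 2 + 2 = 14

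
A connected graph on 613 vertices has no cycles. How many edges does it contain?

A tree on n vertices always has exactly n - 1 edges.
For n = 613: edges = 613 - 1 = 612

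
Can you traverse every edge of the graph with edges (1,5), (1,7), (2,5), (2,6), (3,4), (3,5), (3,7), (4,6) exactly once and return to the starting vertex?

Step 1: Find the degree of each vertex:
  deg(1) = 2
  deg(2) = 2
  deg(3) = 3
  deg(4) = 2
  deg(5) = 3
  deg(6) = 2
  deg(7) = 2

Step 2: Count vertices with odd degree:
  Odd-degree vertices: 3, 5 (2 total)

Step 3: Apply Euler's theorem:
  - Eulerian circuit exists iff graph is connected and all vertices have even degree
  - Eulerian path exists iff graph is connected and has 0 or 2 odd-degree vertices

Graph is connected with exactly 2 odd-degree vertices (3, 5).
Eulerian path exists (starting and ending at the odd-degree vertices), but no Eulerian circuit.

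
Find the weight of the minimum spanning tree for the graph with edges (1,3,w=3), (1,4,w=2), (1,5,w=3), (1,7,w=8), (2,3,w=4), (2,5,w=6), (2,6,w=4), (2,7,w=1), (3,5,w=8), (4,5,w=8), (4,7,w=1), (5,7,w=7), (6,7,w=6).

Apply Kruskal's algorithm (sort edges by weight, add if no cycle):

Sorted edges by weight:
  (2,7) w=1
  (4,7) w=1
  (1,4) w=2
  (1,3) w=3
  (1,5) w=3
  (2,3) w=4
  (2,6) w=4
  (2,5) w=6
  (6,7) w=6
  (5,7) w=7
  (1,7) w=8
  (3,5) w=8
  (4,5) w=8

Add edge (2,7) w=1 -- no cycle. Running total: 1
Add edge (4,7) w=1 -- no cycle. Running total: 2
Add edge (1,4) w=2 -- no cycle. Running total: 4
Add edge (1,3) w=3 -- no cycle. Running total: 7
Add edge (1,5) w=3 -- no cycle. Running total: 10
Skip edge (2,3) w=4 -- would create cycle
Add edge (2,6) w=4 -- no cycle. Running total: 14

MST edges: (2,7,w=1), (4,7,w=1), (1,4,w=2), (1,3,w=3), (1,5,w=3), (2,6,w=4)
Total MST weight: 1 + 1 + 2 + 3 + 3 + 4 = 14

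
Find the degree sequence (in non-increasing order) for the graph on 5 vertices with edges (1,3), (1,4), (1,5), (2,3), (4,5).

Step 1: Count edges incident to each vertex:
  deg(1) = 3 (neighbors: 3, 4, 5)
  deg(2) = 1 (neighbors: 3)
  deg(3) = 2 (neighbors: 1, 2)
  deg(4) = 2 (neighbors: 1, 5)
  deg(5) = 2 (neighbors: 1, 4)

Step 2: Sort degrees in non-increasing order:
  Degrees: [3, 1, 2, 2, 2] -> sorted: [3, 2, 2, 2, 1]

Degree sequence: [3, 2, 2, 2, 1]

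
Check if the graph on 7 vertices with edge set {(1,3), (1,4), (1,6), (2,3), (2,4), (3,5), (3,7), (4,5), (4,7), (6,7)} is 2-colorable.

Step 1: Attempt 2-coloring using BFS:
  Start at vertex 1, assign color 0
  Color vertex 3 with color 1 (neighbor of 1)
  Color vertex 4 with color 1 (neighbor of 1)
  Color vertex 6 with color 1 (neighbor of 1)
  Color vertex 2 with color 0 (neighbor of 3)
  Color vertex 5 with color 0 (neighbor of 3)
  Color vertex 7 with color 0 (neighbor of 3)

Step 2: 2-coloring succeeded. No conflicts found.
  Set A (color 0): {1, 2, 5, 7}
  Set B (color 1): {3, 4, 6}

The graph is bipartite with partition {1, 2, 5, 7}, {3, 4, 6}.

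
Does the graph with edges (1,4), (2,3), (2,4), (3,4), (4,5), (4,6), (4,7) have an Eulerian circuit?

Step 1: Find the degree of each vertex:
  deg(1) = 1
  deg(2) = 2
  deg(3) = 2
  deg(4) = 6
  deg(5) = 1
  deg(6) = 1
  deg(7) = 1

Step 2: Count vertices with odd degree:
  Odd-degree vertices: 1, 5, 6, 7 (4 total)

Step 3: Apply Euler's theorem:
  - Eulerian circuit exists iff graph is connected and all vertices have even degree
  - Eulerian path exists iff graph is connected and has 0 or 2 odd-degree vertices

Graph has 4 odd-degree vertices (need 0 or 2).
Neither Eulerian path nor Eulerian circuit exists.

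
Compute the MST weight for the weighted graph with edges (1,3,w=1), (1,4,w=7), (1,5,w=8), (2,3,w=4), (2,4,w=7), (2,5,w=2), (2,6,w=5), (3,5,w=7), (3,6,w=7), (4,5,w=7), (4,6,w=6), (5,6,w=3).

Apply Kruskal's algorithm (sort edges by weight, add if no cycle):

Sorted edges by weight:
  (1,3) w=1
  (2,5) w=2
  (5,6) w=3
  (2,3) w=4
  (2,6) w=5
  (4,6) w=6
  (1,4) w=7
  (2,4) w=7
  (3,6) w=7
  (3,5) w=7
  (4,5) w=7
  (1,5) w=8

Add edge (1,3) w=1 -- no cycle. Running total: 1
Add edge (2,5) w=2 -- no cycle. Running total: 3
Add edge (5,6) w=3 -- no cycle. Running total: 6
Add edge (2,3) w=4 -- no cycle. Running total: 10
Skip edge (2,6) w=5 -- would create cycle
Add edge (4,6) w=6 -- no cycle. Running total: 16

MST edges: (1,3,w=1), (2,5,w=2), (5,6,w=3), (2,3,w=4), (4,6,w=6)
Total MST weight: 1 + 2 + 3 + 4 + 6 = 16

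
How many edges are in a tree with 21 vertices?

A tree on n vertices always has exactly n - 1 edges.
For n = 21: edges = 21 - 1 = 20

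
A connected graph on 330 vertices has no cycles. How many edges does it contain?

A tree on n vertices always has exactly n - 1 edges.
For n = 330: edges = 330 - 1 = 329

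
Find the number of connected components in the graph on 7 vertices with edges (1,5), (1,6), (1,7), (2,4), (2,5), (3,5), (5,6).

Step 1: Build adjacency list from edges:
  1: 5, 6, 7
  2: 4, 5
  3: 5
  4: 2
  5: 1, 2, 3, 6
  6: 1, 5
  7: 1

Step 2: Run BFS/DFS from vertex 1:
  Visited: {1, 5, 6, 7, 2, 3, 4}
  Reached 7 of 7 vertices

Step 3: All 7 vertices reached from vertex 1, so the graph is connected.
Number of connected components: 1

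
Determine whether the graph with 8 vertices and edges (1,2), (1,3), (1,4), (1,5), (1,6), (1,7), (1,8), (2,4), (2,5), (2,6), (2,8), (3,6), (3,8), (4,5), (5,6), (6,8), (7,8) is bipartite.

Step 1: Attempt 2-coloring using BFS:
  Start at vertex 1, assign color 0
  Color vertex 2 with color 1 (neighbor of 1)
  Color vertex 3 with color 1 (neighbor of 1)
  Color vertex 4 with color 1 (neighbor of 1)
  Color vertex 5 with color 1 (neighbor of 1)
  Color vertex 6 with color 1 (neighbor of 1)
  Color vertex 7 with color 1 (neighbor of 1)
  Color vertex 8 with color 1 (neighbor of 1)

Step 2: Conflict found! Vertices 2 and 4 are adjacent but have the same color.
This means the graph contains an odd cycle.

The graph is NOT bipartite.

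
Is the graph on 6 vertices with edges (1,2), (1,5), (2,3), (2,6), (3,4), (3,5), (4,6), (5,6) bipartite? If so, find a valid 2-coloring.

Step 1: Attempt 2-coloring using BFS:
  Start at vertex 1, assign color 0
  Color vertex 2 with color 1 (neighbor of 1)
  Color vertex 5 with color 1 (neighbor of 1)
  Color vertex 3 with color 0 (neighbor of 2)
  Color vertex 6 with color 0 (neighbor of 2)
  Color vertex 4 with color 1 (neighbor of 3)

Step 2: 2-coloring succeeded. No conflicts found.
  Set A (color 0): {1, 3, 6}
  Set B (color 1): {2, 4, 5}

The graph is bipartite with partition {1, 3, 6}, {2, 4, 5}.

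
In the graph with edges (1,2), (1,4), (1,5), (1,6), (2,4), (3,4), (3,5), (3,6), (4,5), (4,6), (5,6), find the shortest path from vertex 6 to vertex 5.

Step 1: Build adjacency list:
  1: 2, 4, 5, 6
  2: 1, 4
  3: 4, 5, 6
  4: 1, 2, 3, 5, 6
  5: 1, 3, 4, 6
  6: 1, 3, 4, 5

Step 2: BFS from vertex 6 to find shortest path to 5:
  vertex 1 reached at distance 1
  vertex 3 reached at distance 1
  vertex 4 reached at distance 1
  vertex 5 reached at distance 1

Step 3: Shortest path: 6 -> 5
Path length: 1 edge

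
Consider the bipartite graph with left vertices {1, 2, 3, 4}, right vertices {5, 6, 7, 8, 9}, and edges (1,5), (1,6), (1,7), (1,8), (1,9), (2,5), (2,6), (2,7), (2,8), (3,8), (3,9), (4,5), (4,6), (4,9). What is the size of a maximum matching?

Step 1: List the neighbors of each left vertex:
  1: 5, 6, 7, 8, 9
  2: 5, 6, 7, 8
  3: 8, 9
  4: 5, 6, 9

Step 2: Greedily match left vertices, then look for augmenting paths:
  Match 1 -- 5
  Match 2 -- 6
  Match 3 -- 8
  Match 4 -- 9
  No augmenting path remains.

Step 3: Verify this is maximum:
  Matching size 4 = min(|L|, |R|) = min(4, 5), which is an upper bound, so this matching is maximum.

Maximum matching: {(1,5), (2,6), (3,8), (4,9)}
Size: 4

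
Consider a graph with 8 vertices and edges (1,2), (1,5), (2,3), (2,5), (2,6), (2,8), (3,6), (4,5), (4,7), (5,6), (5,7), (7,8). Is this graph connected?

Step 1: Build adjacency list from edges:
  1: 2, 5
  2: 1, 3, 5, 6, 8
  3: 2, 6
  4: 5, 7
  5: 1, 2, 4, 6, 7
  6: 2, 3, 5
  7: 4, 5, 8
  8: 2, 7

Step 2: Run BFS/DFS from vertex 1:
  Visited: {1, 2, 5, 3, 6, 8, 4, 7}
  Reached 8 of 8 vertices

Step 3: All 8 vertices reached from vertex 1, so the graph is connected.
Answer: Yes, the graph is connected.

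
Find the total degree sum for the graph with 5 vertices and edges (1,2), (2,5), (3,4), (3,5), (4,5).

Step 1: Count edges incident to each vertex:
  deg(1) = 1 (neighbors: 2)
  deg(2) = 2 (neighbors: 1, 5)
  deg(3) = 2 (neighbors: 4, 5)
  deg(4) = 2 (neighbors: 3, 5)
  deg(5) = 3 (neighbors: 2, 3, 4)

Step 2: Sum all degrees:
  1 + 2 + 2 + 2 + 3 = 10

Verification: sum of degrees = 2 * |E| = 2 * 5 = 10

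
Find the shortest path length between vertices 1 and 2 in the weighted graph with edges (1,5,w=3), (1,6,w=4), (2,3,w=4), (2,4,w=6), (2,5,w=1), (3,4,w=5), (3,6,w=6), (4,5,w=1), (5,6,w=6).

Step 1: Build adjacency list with weights:
  1: 5(w=3), 6(w=4)
  2: 3(w=4), 4(w=6), 5(w=1)
  3: 2(w=4), 4(w=5), 6(w=6)
  4: 2(w=6), 3(w=5), 5(w=1)
  5: 1(w=3), 2(w=1), 4(w=1), 6(w=6)
  6: 1(w=4), 3(w=6), 5(w=6)

Step 2: Apply Dijkstra's algorithm from vertex 1:
  Visit vertex 1 (distance=0)
    Update dist[5] = 3
    Update dist[6] = 4
  Visit vertex 5 (distance=3)
    Update dist[2] = 4
    Update dist[4] = 4
  Visit vertex 2 (distance=4)
    Update dist[3] = 8

Step 3: Shortest path: 1 -> 5 -> 2
Total weight: 3 + 1 = 4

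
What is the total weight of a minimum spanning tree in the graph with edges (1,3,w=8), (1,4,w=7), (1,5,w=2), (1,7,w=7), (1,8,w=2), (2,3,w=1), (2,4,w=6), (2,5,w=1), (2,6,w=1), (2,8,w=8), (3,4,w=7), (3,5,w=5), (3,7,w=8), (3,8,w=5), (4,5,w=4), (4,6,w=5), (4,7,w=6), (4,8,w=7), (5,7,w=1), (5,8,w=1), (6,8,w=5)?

Apply Kruskal's algorithm (sort edges by weight, add if no cycle):

Sorted edges by weight:
  (2,3) w=1
  (2,5) w=1
  (2,6) w=1
  (5,7) w=1
  (5,8) w=1
  (1,5) w=2
  (1,8) w=2
  (4,5) w=4
  (3,5) w=5
  (3,8) w=5
  (4,6) w=5
  (6,8) w=5
  (2,4) w=6
  (4,7) w=6
  (1,4) w=7
  (1,7) w=7
  (3,4) w=7
  (4,8) w=7
  (1,3) w=8
  (2,8) w=8
  (3,7) w=8

Add edge (2,3) w=1 -- no cycle. Running total: 1
Add edge (2,5) w=1 -- no cycle. Running total: 2
Add edge (2,6) w=1 -- no cycle. Running total: 3
Add edge (5,7) w=1 -- no cycle. Running total: 4
Add edge (5,8) w=1 -- no cycle. Running total: 5
Add edge (1,5) w=2 -- no cycle. Running total: 7
Skip edge (1,8) w=2 -- would create cycle
Add edge (4,5) w=4 -- no cycle. Running total: 11

MST edges: (2,3,w=1), (2,5,w=1), (2,6,w=1), (5,7,w=1), (5,8,w=1), (1,5,w=2), (4,5,w=4)
Total MST weight: 1 + 1 + 1 + 1 + 1 + 2 + 4 = 11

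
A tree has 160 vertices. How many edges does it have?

A tree on n vertices always has exactly n - 1 edges.
For n = 160: edges = 160 - 1 = 159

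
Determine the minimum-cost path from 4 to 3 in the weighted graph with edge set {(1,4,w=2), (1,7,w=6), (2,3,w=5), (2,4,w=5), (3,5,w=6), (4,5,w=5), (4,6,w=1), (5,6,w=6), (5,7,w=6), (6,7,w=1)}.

Step 1: Build adjacency list with weights:
  1: 4(w=2), 7(w=6)
  2: 3(w=5), 4(w=5)
  3: 2(w=5), 5(w=6)
  4: 1(w=2), 2(w=5), 5(w=5), 6(w=1)
  5: 3(w=6), 4(w=5), 6(w=6), 7(w=6)
  6: 4(w=1), 5(w=6), 7(w=1)
  7: 1(w=6), 5(w=6), 6(w=1)

Step 2: Apply Dijkstra's algorithm from vertex 4:
  Visit vertex 4 (distance=0)
    Update dist[1] = 2
    Update dist[2] = 5
    Update dist[5] = 5
    Update dist[6] = 1
  Visit vertex 6 (distance=1)
    Update dist[7] = 2
  Visit vertex 1 (distance=2)
  Visit vertex 7 (distance=2)
  Visit vertex 2 (distance=5)
    Update dist[3] = 10
  Visit vertex 5 (distance=5)
  Visit vertex 3 (distance=10)

Step 3: Shortest path: 4 -> 2 -> 3
Total weight: 5 + 5 = 10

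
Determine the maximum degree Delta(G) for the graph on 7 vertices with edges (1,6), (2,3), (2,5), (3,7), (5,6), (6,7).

Step 1: Count edges incident to each vertex:
  deg(1) = 1 (neighbors: 6)
  deg(2) = 2 (neighbors: 3, 5)
  deg(3) = 2 (neighbors: 2, 7)
  deg(4) = 0 (neighbors: none)
  deg(5) = 2 (neighbors: 2, 6)
  deg(6) = 3 (neighbors: 1, 5, 7)
  deg(7) = 2 (neighbors: 3, 6)

Step 2: Find maximum:
  max(1, 2, 2, 0, 2, 3, 2) = 3 (vertex 6)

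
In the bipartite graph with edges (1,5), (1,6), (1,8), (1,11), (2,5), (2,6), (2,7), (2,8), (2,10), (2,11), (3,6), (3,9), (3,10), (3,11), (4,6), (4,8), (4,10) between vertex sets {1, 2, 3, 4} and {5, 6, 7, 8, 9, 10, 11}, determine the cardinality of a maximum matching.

Step 1: List the neighbors of each left vertex:
  1: 5, 6, 8, 11
  2: 5, 6, 7, 8, 10, 11
  3: 6, 9, 10, 11
  4: 6, 8, 10

Step 2: Greedily match left vertices, then look for augmenting paths:
  Match 1 -- 5
  Match 2 -- 6
  Match 3 -- 9
  Match 4 -- 8
  No augmenting path remains.

Step 3: Verify this is maximum:
  Matching size 4 = min(|L|, |R|) = min(4, 7), which is an upper bound, so this matching is maximum.

Maximum matching: {(1,5), (2,6), (3,9), (4,8)}
Size: 4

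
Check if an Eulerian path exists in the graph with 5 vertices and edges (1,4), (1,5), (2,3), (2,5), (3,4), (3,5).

Step 1: Find the degree of each vertex:
  deg(1) = 2
  deg(2) = 2
  deg(3) = 3
  deg(4) = 2
  deg(5) = 3

Step 2: Count vertices with odd degree:
  Odd-degree vertices: 3, 5 (2 total)

Step 3: Apply Euler's theorem:
  - Eulerian circuit exists iff graph is connected and all vertices have even degree
  - Eulerian path exists iff graph is connected and has 0 or 2 odd-degree vertices

Graph is connected with exactly 2 odd-degree vertices (3, 5).
Eulerian path exists (starting and ending at the odd-degree vertices), but no Eulerian circuit.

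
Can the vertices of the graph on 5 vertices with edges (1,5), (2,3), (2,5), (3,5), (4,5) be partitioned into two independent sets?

Step 1: Attempt 2-coloring using BFS:
  Start at vertex 1, assign color 0
  Color vertex 5 with color 1 (neighbor of 1)
  Color vertex 2 with color 0 (neighbor of 5)
  Color vertex 3 with color 0 (neighbor of 5)
  Color vertex 4 with color 0 (neighbor of 5)

Step 2: Conflict found! Vertices 2 and 3 are adjacent but have the same color.
This means the graph contains an odd cycle.

The graph is NOT bipartite.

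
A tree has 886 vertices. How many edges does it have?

A tree on n vertices always has exactly n - 1 edges.
For n = 886: edges = 886 - 1 = 885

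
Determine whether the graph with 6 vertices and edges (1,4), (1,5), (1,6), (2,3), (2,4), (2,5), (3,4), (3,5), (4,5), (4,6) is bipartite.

Step 1: Attempt 2-coloring using BFS:
  Start at vertex 1, assign color 0
  Color vertex 4 with color 1 (neighbor of 1)
  Color vertex 5 with color 1 (neighbor of 1)
  Color vertex 6 with color 1 (neighbor of 1)
  Color vertex 2 with color 0 (neighbor of 4)
  Color vertex 3 with color 0 (neighbor of 4)

Step 2: Conflict found! Vertices 4 and 5 are adjacent but have the same color.
This means the graph contains an odd cycle.

The graph is NOT bipartite.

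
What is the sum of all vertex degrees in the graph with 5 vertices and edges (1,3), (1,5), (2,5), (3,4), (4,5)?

Step 1: Count edges incident to each vertex:
  deg(1) = 2 (neighbors: 3, 5)
  deg(2) = 1 (neighbors: 5)
  deg(3) = 2 (neighbors: 1, 4)
  deg(4) = 2 (neighbors: 3, 5)
  deg(5) = 3 (neighbors: 1, 2, 4)

Step 2: Sum all degrees:
  2 + 1 + 2 + 2 + 3 = 10

Verification: sum of degrees = 2 * |E| = 2 * 5 = 10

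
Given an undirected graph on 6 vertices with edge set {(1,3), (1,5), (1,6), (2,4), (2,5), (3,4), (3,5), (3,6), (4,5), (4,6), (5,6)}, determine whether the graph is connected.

Step 1: Build adjacency list from edges:
  1: 3, 5, 6
  2: 4, 5
  3: 1, 4, 5, 6
  4: 2, 3, 5, 6
  5: 1, 2, 3, 4, 6
  6: 1, 3, 4, 5

Step 2: Run BFS/DFS from vertex 1:
  Visited: {1, 3, 5, 6, 4, 2}
  Reached 6 of 6 vertices

Step 3: All 6 vertices reached from vertex 1, so the graph is connected.
Answer: Yes, the graph is connected.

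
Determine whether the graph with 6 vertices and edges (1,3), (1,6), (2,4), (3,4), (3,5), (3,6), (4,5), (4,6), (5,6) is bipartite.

Step 1: Attempt 2-coloring using BFS:
  Start at vertex 1, assign color 0
  Color vertex 3 with color 1 (neighbor of 1)
  Color vertex 6 with color 1 (neighbor of 1)
  Color vertex 4 with color 0 (neighbor of 3)
  Color vertex 5 with color 0 (neighbor of 3)

Step 2: Conflict found! Vertices 3 and 6 are adjacent but have the same color.
This means the graph contains an odd cycle.

The graph is NOT bipartite.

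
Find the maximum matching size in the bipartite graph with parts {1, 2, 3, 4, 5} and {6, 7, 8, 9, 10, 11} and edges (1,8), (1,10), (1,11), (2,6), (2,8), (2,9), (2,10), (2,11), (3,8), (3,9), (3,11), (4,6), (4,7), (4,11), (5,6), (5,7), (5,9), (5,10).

Step 1: List the neighbors of each left vertex:
  1: 8, 10, 11
  2: 6, 8, 9, 10, 11
  3: 8, 9, 11
  4: 6, 7, 11
  5: 6, 7, 9, 10

Step 2: Greedily match left vertices, then look for augmenting paths:
  Match 1 -- 8
  Match 2 -- 6
  Match 3 -- 9
  Match 4 -- 7
  Match 5 -- 10
  No augmenting path remains.

Step 3: Verify this is maximum:
  Matching size 5 = min(|L|, |R|) = min(5, 6), which is an upper bound, so this matching is maximum.

Maximum matching: {(1,8), (2,6), (3,9), (4,7), (5,10)}
Size: 5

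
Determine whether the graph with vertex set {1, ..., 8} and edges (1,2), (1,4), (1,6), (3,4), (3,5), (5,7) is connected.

Step 1: Build adjacency list from edges:
  1: 2, 4, 6
  2: 1
  3: 4, 5
  4: 1, 3
  5: 3, 7
  6: 1
  7: 5
  8: (none)

Step 2: Run BFS/DFS from vertex 1:
  Visited: {1, 2, 4, 6, 3, 5, 7}
  Reached 7 of 8 vertices

Step 3: Only 7 of 8 vertices reached. Graph is disconnected.
Connected components: {1, 2, 3, 4, 5, 6, 7}, {8}
Answer: No, the graph is not connected (2 components).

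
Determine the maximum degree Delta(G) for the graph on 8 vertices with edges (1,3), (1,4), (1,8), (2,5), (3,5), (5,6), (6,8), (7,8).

Step 1: Count edges incident to each vertex:
  deg(1) = 3 (neighbors: 3, 4, 8)
  deg(2) = 1 (neighbors: 5)
  deg(3) = 2 (neighbors: 1, 5)
  deg(4) = 1 (neighbors: 1)
  deg(5) = 3 (neighbors: 2, 3, 6)
  deg(6) = 2 (neighbors: 5, 8)
  deg(7) = 1 (neighbors: 8)
  deg(8) = 3 (neighbors: 1, 6, 7)

Step 2: Find maximum:
  max(3, 1, 2, 1, 3, 2, 1, 3) = 3 (vertex 1)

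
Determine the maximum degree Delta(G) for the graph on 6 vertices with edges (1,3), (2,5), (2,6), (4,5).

Step 1: Count edges incident to each vertex:
  deg(1) = 1 (neighbors: 3)
  deg(2) = 2 (neighbors: 5, 6)
  deg(3) = 1 (neighbors: 1)
  deg(4) = 1 (neighbors: 5)
  deg(5) = 2 (neighbors: 2, 4)
  deg(6) = 1 (neighbors: 2)

Step 2: Find maximum:
  max(1, 2, 1, 1, 2, 1) = 2 (vertex 2)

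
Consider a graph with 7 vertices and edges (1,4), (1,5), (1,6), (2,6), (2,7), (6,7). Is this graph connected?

Step 1: Build adjacency list from edges:
  1: 4, 5, 6
  2: 6, 7
  3: (none)
  4: 1
  5: 1
  6: 1, 2, 7
  7: 2, 6

Step 2: Run BFS/DFS from vertex 1:
  Visited: {1, 4, 5, 6, 2, 7}
  Reached 6 of 7 vertices

Step 3: Only 6 of 7 vertices reached. Graph is disconnected.
Connected components: {1, 2, 4, 5, 6, 7}, {3}
Answer: No, the graph is not connected (2 components).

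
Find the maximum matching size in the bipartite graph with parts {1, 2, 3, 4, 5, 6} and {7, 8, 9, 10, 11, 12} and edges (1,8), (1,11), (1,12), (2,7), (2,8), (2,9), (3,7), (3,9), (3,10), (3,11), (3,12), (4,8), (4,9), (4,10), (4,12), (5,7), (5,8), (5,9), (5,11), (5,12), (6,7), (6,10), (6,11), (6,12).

Step 1: List the neighbors of each left vertex:
  1: 8, 11, 12
  2: 7, 8, 9
  3: 7, 9, 10, 11, 12
  4: 8, 9, 10, 12
  5: 7, 8, 9, 11, 12
  6: 7, 10, 11, 12

Step 2: Greedily match left vertices, then look for augmenting paths:
  Match 1 -- 8
  Match 2 -- 7
  Match 3 -- 9
  Match 4 -- 10
  Match 5 -- 11
  Match 6 -- 12
  No augmenting path remains.

Step 3: Verify this is maximum:
  Matching size 6 = min(|L|, |R|) = min(6, 6), which is an upper bound, so this matching is maximum.

Maximum matching: {(1,8), (2,7), (3,9), (4,10), (5,11), (6,12)}
Size: 6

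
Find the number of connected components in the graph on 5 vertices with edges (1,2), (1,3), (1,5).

Step 1: Build adjacency list from edges:
  1: 2, 3, 5
  2: 1
  3: 1
  4: (none)
  5: 1

Step 2: Run BFS/DFS from vertex 1:
  Visited: {1, 2, 3, 5}
  Reached 4 of 5 vertices

Step 3: Only 4 of 5 vertices reached. Graph is disconnected.
Connected components: {1, 2, 3, 5}, {4}
Number of connected components: 2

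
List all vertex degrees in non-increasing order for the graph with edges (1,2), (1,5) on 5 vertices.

Step 1: Count edges incident to each vertex:
  deg(1) = 2 (neighbors: 2, 5)
  deg(2) = 1 (neighbors: 1)
  deg(3) = 0 (neighbors: none)
  deg(4) = 0 (neighbors: none)
  deg(5) = 1 (neighbors: 1)

Step 2: Sort degrees in non-increasing order:
  Degrees: [2, 1, 0, 0, 1] -> sorted: [2, 1, 1, 0, 0]

Degree sequence: [2, 1, 1, 0, 0]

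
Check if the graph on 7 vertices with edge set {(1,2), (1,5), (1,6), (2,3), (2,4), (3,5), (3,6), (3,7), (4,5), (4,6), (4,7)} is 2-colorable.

Step 1: Attempt 2-coloring using BFS:
  Start at vertex 1, assign color 0
  Color vertex 2 with color 1 (neighbor of 1)
  Color vertex 5 with color 1 (neighbor of 1)
  Color vertex 6 with color 1 (neighbor of 1)
  Color vertex 3 with color 0 (neighbor of 2)
  Color vertex 4 with color 0 (neighbor of 2)
  Color vertex 7 with color 1 (neighbor of 3)

Step 2: 2-coloring succeeded. No conflicts found.
  Set A (color 0): {1, 3, 4}
  Set B (color 1): {2, 5, 6, 7}

The graph is bipartite with partition {1, 3, 4}, {2, 5, 6, 7}.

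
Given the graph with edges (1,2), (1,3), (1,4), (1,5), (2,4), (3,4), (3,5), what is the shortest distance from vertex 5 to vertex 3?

Step 1: Build adjacency list:
  1: 2, 3, 4, 5
  2: 1, 4
  3: 1, 4, 5
  4: 1, 2, 3
  5: 1, 3

Step 2: BFS from vertex 5 to find shortest path to 3:
  vertex 1 reached at distance 1
  vertex 3 reached at distance 1

Step 3: Shortest path: 5 -> 3
Path length: 1 edge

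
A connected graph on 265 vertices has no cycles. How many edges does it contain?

A tree on n vertices always has exactly n - 1 edges.
For n = 265: edges = 265 - 1 = 264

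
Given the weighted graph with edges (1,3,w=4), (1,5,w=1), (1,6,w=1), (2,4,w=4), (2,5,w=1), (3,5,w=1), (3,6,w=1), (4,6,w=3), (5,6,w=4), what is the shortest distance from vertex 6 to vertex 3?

Step 1: Build adjacency list with weights:
  1: 3(w=4), 5(w=1), 6(w=1)
  2: 4(w=4), 5(w=1)
  3: 1(w=4), 5(w=1), 6(w=1)
  4: 2(w=4), 6(w=3)
  5: 1(w=1), 2(w=1), 3(w=1), 6(w=4)
  6: 1(w=1), 3(w=1), 4(w=3), 5(w=4)

Step 2: Apply Dijkstra's algorithm from vertex 6:
  Visit vertex 6 (distance=0)
    Update dist[1] = 1
    Update dist[3] = 1
    Update dist[4] = 3
    Update dist[5] = 4
  Visit vertex 1 (distance=1)
    Update dist[5] = 2
  Visit vertex 3 (distance=1)

Step 3: Shortest path: 6 -> 3
Total weight: 1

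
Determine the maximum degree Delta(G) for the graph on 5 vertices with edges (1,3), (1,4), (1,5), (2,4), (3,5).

Step 1: Count edges incident to each vertex:
  deg(1) = 3 (neighbors: 3, 4, 5)
  deg(2) = 1 (neighbors: 4)
  deg(3) = 2 (neighbors: 1, 5)
  deg(4) = 2 (neighbors: 1, 2)
  deg(5) = 2 (neighbors: 1, 3)

Step 2: Find maximum:
  max(3, 1, 2, 2, 2) = 3 (vertex 1)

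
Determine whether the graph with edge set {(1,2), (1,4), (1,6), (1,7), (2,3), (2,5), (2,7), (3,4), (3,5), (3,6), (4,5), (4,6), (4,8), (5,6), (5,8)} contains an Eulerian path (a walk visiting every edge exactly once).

Step 1: Find the degree of each vertex:
  deg(1) = 4
  deg(2) = 4
  deg(3) = 4
  deg(4) = 5
  deg(5) = 5
  deg(6) = 4
  deg(7) = 2
  deg(8) = 2

Step 2: Count vertices with odd degree:
  Odd-degree vertices: 4, 5 (2 total)

Step 3: Apply Euler's theorem:
  - Eulerian circuit exists iff graph is connected and all vertices have even degree
  - Eulerian path exists iff graph is connected and has 0 or 2 odd-degree vertices

Graph is connected with exactly 2 odd-degree vertices (4, 5).
Eulerian path exists (starting and ending at the odd-degree vertices), but no Eulerian circuit.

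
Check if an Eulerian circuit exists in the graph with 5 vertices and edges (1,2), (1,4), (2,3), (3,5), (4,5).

Step 1: Find the degree of each vertex:
  deg(1) = 2
  deg(2) = 2
  deg(3) = 2
  deg(4) = 2
  deg(5) = 2

Step 2: Count vertices with odd degree:
  All vertices have even degree (0 odd-degree vertices)

Step 3: Apply Euler's theorem:
  - Eulerian circuit exists iff graph is connected and all vertices have even degree
  - Eulerian path exists iff graph is connected and has 0 or 2 odd-degree vertices

Graph is connected with 0 odd-degree vertices.
Both Eulerian circuit and Eulerian path exist.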